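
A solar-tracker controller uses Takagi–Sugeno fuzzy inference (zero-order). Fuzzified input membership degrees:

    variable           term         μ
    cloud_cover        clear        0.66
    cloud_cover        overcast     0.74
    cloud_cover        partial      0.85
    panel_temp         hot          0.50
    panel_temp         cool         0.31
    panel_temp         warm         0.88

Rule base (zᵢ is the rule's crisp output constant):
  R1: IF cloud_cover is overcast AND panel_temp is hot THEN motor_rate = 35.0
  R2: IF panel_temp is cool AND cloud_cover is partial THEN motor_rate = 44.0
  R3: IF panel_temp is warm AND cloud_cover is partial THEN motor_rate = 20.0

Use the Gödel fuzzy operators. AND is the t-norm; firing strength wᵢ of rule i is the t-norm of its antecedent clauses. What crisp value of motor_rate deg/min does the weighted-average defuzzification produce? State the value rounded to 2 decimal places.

R1 (z=35.0): overcast=0.74, hot=0.50; AND[min(a, b)] → w = 0.50
R2 (z=44.0): cool=0.31, partial=0.85; AND[min(a, b)] → w = 0.31
R3 (z=20.0): warm=0.88, partial=0.85; AND[min(a, b)] → w = 0.85
Weighted average = (0.50·35.0 + 0.31·44.0 + 0.85·20.0) / (0.50 + 0.31 + 0.85)
  = 48.1400 / 1.6600 = 29.00

29.00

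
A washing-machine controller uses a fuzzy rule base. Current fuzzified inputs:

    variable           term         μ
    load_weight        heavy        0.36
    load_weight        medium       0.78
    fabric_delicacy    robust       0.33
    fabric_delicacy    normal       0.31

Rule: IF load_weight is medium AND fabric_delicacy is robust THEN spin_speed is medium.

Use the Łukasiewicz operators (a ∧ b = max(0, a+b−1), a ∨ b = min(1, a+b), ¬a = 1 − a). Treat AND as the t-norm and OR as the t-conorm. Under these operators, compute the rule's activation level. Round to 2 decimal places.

0.11

firing strength: medium=0.78, robust=0.33; AND[max(0, a+b−1)] → w = 0.11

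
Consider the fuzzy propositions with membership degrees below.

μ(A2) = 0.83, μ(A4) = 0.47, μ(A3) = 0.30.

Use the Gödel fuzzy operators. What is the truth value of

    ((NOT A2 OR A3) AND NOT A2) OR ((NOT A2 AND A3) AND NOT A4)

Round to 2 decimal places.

0.17

NOT A2 = 1 − 0.83 = 0.17
NOT A2 OR A3 = max(a, b) on (0.17, 0.30) = 0.30
NOT A2 = 1 − 0.83 = 0.17
(NOT A2 OR A3) AND NOT A2 = min(a, b) on (0.30, 0.17) = 0.17
NOT A2 = 1 − 0.83 = 0.17
NOT A2 AND A3 = min(a, b) on (0.17, 0.30) = 0.17
NOT A4 = 1 − 0.47 = 0.53
(NOT A2 AND A3) AND NOT A4 = min(a, b) on (0.17, 0.53) = 0.17
((NOT A2 OR A3) AND NOT A2) OR ((NOT A2 AND A3) AND NOT A4) = max(a, b) on (0.17, 0.17) = 0.17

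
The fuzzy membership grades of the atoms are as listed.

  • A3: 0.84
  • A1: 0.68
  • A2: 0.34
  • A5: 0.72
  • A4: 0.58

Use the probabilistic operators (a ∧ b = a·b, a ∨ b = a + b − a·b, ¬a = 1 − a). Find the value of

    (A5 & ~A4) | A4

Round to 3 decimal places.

~A4 = 1 − 0.5800 = 0.4200
A5 & ~A4 = a·b on (0.7200, 0.4200) = 0.3024
(A5 & ~A4) | A4 = a + b − a·b on (0.3024, 0.5800) = 0.7070

0.707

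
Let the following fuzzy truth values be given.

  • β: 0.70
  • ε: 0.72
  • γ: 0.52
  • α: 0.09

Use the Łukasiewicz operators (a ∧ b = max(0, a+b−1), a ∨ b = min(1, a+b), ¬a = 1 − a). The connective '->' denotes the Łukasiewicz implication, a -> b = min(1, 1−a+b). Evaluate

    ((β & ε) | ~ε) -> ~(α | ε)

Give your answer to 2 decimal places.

0.49

β & ε = max(0, a+b−1) on (0.70, 0.72) = 0.42
~ε = 1 − 0.72 = 0.28
(β & ε) | ~ε = min(1, a+b) on (0.42, 0.28) = 0.70
α | ε = min(1, a+b) on (0.09, 0.72) = 0.81
~(α | ε) = 1 − 0.81 = 0.19
((β & ε) | ~ε) -> ~(α | ε)  [Łukasiewicz: min(1, 1−a+b)] with a=0.70, b=0.19 → 0.49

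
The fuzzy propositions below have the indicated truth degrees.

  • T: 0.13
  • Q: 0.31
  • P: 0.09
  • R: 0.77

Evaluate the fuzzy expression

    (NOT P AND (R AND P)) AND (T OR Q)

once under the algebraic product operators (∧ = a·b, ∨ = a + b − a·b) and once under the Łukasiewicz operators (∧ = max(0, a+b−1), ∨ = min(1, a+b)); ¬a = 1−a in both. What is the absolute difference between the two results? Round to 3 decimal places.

0.025

Under algebraic product:
  NOT P = 1 − 0.0900 = 0.9100
  R AND P = a·b on (0.7700, 0.0900) = 0.0693
  NOT P AND (R AND P) = a·b on (0.9100, 0.0693) = 0.0631
  T OR Q = a + b − a·b on (0.1300, 0.3100) = 0.3997
  (NOT P AND (R AND P)) AND (T OR Q) = a·b on (0.0631, 0.3997) = 0.0252
  → value = 0.0252
Under Łukasiewicz:
  NOT P = 1 − 0.09 = 0.91
  R AND P = max(0, a+b−1) on (0.77, 0.09) = 0.00
  NOT P AND (R AND P) = max(0, a+b−1) on (0.91, 0.00) = 0.00
  T OR Q = min(1, a+b) on (0.13, 0.31) = 0.44
  (NOT P AND (R AND P)) AND (T OR Q) = max(0, a+b−1) on (0.00, 0.44) = 0.00
  → value = 0.0000
|0.0252 − 0.0000| = 0.025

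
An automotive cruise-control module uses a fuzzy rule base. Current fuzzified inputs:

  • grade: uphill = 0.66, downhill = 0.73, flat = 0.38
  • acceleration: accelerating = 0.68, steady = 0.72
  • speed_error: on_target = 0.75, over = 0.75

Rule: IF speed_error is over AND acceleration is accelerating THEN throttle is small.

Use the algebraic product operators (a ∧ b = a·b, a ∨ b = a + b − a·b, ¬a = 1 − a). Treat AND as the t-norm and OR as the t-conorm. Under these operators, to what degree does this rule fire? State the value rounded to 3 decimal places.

firing strength: over=0.75, accelerating=0.68; AND[a·b] → w = 0.5100

0.510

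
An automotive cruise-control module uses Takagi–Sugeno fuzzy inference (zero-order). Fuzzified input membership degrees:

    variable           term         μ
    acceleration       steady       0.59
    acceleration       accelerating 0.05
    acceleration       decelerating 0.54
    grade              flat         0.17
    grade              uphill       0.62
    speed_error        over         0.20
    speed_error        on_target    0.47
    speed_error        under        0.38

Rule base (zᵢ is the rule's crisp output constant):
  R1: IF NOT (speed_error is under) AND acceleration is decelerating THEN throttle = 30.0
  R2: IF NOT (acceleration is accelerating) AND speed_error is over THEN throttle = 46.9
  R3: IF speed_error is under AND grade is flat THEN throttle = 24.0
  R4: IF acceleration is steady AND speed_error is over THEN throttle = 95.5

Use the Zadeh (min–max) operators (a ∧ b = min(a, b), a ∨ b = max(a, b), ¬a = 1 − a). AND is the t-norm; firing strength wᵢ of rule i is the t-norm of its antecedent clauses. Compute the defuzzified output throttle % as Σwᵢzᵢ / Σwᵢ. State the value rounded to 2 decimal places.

43.93

R1 (z=30.0): ¬under=1−0.38=0.62, decelerating=0.54; AND[min(a, b)] → w = 0.54
R2 (z=46.9): ¬accelerating=1−0.05=0.95, over=0.20; AND[min(a, b)] → w = 0.20
R3 (z=24.0): under=0.38, flat=0.17; AND[min(a, b)] → w = 0.17
R4 (z=95.5): steady=0.59, over=0.20; AND[min(a, b)] → w = 0.20
Weighted average = (0.54·30.0 + 0.20·46.9 + 0.17·24.0 + 0.20·95.5) / (0.54 + 0.20 + 0.17 + 0.20)
  = 48.7600 / 1.1100 = 43.93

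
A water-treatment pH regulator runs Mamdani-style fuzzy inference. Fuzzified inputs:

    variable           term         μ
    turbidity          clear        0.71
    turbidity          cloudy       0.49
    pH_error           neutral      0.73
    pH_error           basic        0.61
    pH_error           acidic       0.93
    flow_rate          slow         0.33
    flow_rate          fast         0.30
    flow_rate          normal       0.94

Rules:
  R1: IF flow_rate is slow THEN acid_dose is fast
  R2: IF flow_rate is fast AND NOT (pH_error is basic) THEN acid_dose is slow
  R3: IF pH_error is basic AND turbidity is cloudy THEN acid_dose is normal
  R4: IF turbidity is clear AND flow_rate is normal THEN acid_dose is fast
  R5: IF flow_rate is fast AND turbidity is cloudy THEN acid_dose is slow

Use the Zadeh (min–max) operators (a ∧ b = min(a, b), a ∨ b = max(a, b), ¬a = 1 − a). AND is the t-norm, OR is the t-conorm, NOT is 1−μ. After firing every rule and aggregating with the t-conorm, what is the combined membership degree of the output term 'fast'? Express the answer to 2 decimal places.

0.71

R1: slow=0.33 → w = 0.33
R2: fast=0.30, ¬basic=1−0.61=0.39; AND[min(a, b)] → w = 0.30
R3: basic=0.61, cloudy=0.49; AND[min(a, b)] → w = 0.49
R4: clear=0.71, normal=0.94; AND[min(a, b)] → w = 0.71
R5: fast=0.30, cloudy=0.49; AND[min(a, b)] → w = 0.30
Rules with consequent 'fast': {R1, R4} → strengths 0.33, 0.71
Aggregate via t-conorm [max(a, b)]: 0.71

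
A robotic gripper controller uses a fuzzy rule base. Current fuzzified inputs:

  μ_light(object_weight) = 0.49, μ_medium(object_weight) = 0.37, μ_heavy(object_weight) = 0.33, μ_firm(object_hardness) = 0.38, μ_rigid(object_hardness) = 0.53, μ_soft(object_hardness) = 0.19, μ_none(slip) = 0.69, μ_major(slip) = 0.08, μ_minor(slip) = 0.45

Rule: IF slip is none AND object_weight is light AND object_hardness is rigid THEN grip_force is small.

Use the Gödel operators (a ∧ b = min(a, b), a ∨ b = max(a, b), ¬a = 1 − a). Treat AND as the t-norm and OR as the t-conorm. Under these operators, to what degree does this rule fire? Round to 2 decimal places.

firing strength: none=0.69, light=0.49, rigid=0.53; AND[min(a, b)] → w = 0.49

0.49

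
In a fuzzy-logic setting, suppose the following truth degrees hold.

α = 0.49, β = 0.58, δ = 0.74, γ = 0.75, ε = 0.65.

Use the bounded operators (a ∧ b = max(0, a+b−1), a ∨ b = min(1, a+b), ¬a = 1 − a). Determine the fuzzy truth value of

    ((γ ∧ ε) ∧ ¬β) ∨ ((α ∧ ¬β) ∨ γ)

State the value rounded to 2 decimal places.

0.75

γ ∧ ε = max(0, a+b−1) on (0.75, 0.65) = 0.40
¬β = 1 − 0.58 = 0.42
(γ ∧ ε) ∧ ¬β = max(0, a+b−1) on (0.40, 0.42) = 0.00
¬β = 1 − 0.58 = 0.42
α ∧ ¬β = max(0, a+b−1) on (0.49, 0.42) = 0.00
(α ∧ ¬β) ∨ γ = min(1, a+b) on (0.00, 0.75) = 0.75
((γ ∧ ε) ∧ ¬β) ∨ ((α ∧ ¬β) ∨ γ) = min(1, a+b) on (0.00, 0.75) = 0.75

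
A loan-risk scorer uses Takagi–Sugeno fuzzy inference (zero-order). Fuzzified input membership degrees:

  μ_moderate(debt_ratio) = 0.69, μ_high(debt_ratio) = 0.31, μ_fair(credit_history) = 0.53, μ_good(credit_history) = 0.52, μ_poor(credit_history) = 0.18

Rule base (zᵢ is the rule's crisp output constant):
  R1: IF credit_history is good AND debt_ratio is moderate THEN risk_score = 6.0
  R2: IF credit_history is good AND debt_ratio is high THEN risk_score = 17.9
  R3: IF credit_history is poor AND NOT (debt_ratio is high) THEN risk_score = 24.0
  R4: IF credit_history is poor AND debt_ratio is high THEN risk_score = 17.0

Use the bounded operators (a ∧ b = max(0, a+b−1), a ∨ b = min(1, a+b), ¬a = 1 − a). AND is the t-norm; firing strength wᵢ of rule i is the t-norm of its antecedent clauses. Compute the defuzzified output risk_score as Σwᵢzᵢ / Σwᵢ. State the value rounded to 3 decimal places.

R1 (z=6.0): good=0.52, moderate=0.69; AND[max(0, a+b−1)] → w = 0.21
R2 (z=17.9): good=0.52, high=0.31; AND[max(0, a+b−1)] → w = 0.00
R3 (z=24.0): poor=0.18, ¬high=1−0.31=0.69; AND[max(0, a+b−1)] → w = 0.00
R4 (z=17.0): poor=0.18, high=0.31; AND[max(0, a+b−1)] → w = 0.00
Weighted average = (0.21·6.0 + 0.00·17.9 + 0.00·24.0 + 0.00·17.0) / (0.21 + 0.00 + 0.00 + 0.00)
  = 1.2600 / 0.2100 = 6.000

6.000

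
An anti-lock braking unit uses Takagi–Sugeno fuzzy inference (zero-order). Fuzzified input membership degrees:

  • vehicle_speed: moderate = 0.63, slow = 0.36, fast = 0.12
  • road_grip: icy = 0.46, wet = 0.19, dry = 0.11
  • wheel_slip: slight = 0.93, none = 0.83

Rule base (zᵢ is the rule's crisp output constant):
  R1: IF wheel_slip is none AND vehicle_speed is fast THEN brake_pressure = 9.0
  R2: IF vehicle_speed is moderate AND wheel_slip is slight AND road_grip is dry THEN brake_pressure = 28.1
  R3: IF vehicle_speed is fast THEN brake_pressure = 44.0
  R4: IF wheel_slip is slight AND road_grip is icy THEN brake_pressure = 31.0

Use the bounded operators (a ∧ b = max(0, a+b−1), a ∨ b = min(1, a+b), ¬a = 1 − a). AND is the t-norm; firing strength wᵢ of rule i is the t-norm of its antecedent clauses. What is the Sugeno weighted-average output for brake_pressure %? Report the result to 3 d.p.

34.059

R1 (z=9.0): none=0.83, fast=0.12; AND[max(0, a+b−1)] → w = 0.00
R2 (z=28.1): moderate=0.63, slight=0.93, dry=0.11; AND[max(0, a+b−1)] → w = 0.00
R3 (z=44.0): fast=0.12 → w = 0.12
R4 (z=31.0): slight=0.93, icy=0.46; AND[max(0, a+b−1)] → w = 0.39
Weighted average = (0.00·9.0 + 0.00·28.1 + 0.12·44.0 + 0.39·31.0) / (0.00 + 0.00 + 0.12 + 0.39)
  = 17.3700 / 0.5100 = 34.059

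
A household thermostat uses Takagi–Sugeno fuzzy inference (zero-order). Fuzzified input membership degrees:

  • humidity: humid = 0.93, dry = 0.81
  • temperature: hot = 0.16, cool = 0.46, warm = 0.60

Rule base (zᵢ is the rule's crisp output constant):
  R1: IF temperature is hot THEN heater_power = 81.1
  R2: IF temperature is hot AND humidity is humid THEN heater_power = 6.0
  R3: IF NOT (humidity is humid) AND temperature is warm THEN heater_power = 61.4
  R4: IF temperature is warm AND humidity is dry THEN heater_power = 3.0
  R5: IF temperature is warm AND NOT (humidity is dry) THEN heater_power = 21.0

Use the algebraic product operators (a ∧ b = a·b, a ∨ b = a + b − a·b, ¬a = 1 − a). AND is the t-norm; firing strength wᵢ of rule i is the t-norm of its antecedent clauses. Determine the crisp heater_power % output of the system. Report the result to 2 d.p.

21.35

R1 (z=81.1): hot=0.16 → w = 0.1600
R2 (z=6.0): hot=0.16, humid=0.93; AND[a·b] → w = 0.1488
R3 (z=61.4): ¬humid=1−0.93=0.07, warm=0.60; AND[a·b] → w = 0.0420
R4 (z=3.0): warm=0.60, dry=0.81; AND[a·b] → w = 0.4860
R5 (z=21.0): warm=0.60, ¬dry=1−0.81=0.19; AND[a·b] → w = 0.1140
Weighted average = (0.1600·81.1 + 0.1488·6.0 + 0.0420·61.4 + 0.4860·3.0 + 0.1140·21.0) / (0.1600 + 0.1488 + 0.0420 + 0.4860 + 0.1140)
  = 20.2996 / 0.9508 = 21.35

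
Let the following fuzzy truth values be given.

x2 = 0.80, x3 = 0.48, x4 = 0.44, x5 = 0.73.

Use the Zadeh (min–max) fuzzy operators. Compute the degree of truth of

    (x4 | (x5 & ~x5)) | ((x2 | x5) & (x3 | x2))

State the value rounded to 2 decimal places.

~x5 = 1 − 0.73 = 0.27
x5 & ~x5 = min(a, b) on (0.73, 0.27) = 0.27
x4 | (x5 & ~x5) = max(a, b) on (0.44, 0.27) = 0.44
x2 | x5 = max(a, b) on (0.80, 0.73) = 0.80
x3 | x2 = max(a, b) on (0.48, 0.80) = 0.80
(x2 | x5) & (x3 | x2) = min(a, b) on (0.80, 0.80) = 0.80
(x4 | (x5 & ~x5)) | ((x2 | x5) & (x3 | x2)) = max(a, b) on (0.44, 0.80) = 0.80

0.80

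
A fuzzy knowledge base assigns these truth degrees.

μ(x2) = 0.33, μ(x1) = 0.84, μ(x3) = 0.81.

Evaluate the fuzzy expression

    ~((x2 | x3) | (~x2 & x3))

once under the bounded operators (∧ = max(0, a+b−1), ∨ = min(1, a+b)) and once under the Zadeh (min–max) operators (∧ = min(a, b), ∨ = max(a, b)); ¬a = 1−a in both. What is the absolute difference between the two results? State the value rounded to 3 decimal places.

Under bounded:
  x2 | x3 = min(1, a+b) on (0.33, 0.81) = 1.00
  ~x2 = 1 − 0.33 = 0.67
  ~x2 & x3 = max(0, a+b−1) on (0.67, 0.81) = 0.48
  (x2 | x3) | (~x2 & x3) = min(1, a+b) on (1.00, 0.48) = 1.00
  ~((x2 | x3) | (~x2 & x3)) = 1 − 1.00 = 0.00
  → value = 0.0000
Under Zadeh (min–max):
  x2 | x3 = max(a, b) on (0.33, 0.81) = 0.81
  ~x2 = 1 − 0.33 = 0.67
  ~x2 & x3 = min(a, b) on (0.67, 0.81) = 0.67
  (x2 | x3) | (~x2 & x3) = max(a, b) on (0.81, 0.67) = 0.81
  ~((x2 | x3) | (~x2 & x3)) = 1 − 0.81 = 0.19
  → value = 0.1900
|0.0000 − 0.1900| = 0.190

0.190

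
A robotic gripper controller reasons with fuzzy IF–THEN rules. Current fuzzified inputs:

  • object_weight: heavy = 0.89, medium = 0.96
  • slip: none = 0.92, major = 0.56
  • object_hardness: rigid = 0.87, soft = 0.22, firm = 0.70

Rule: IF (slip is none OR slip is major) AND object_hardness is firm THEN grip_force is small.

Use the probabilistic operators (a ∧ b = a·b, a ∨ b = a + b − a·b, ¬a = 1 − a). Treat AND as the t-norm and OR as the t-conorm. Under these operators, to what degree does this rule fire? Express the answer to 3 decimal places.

firing strength: (none=0.92 OR major=0.56) = 0.9648; AND[a·b] with firm=0.70 → w = 0.6754

0.675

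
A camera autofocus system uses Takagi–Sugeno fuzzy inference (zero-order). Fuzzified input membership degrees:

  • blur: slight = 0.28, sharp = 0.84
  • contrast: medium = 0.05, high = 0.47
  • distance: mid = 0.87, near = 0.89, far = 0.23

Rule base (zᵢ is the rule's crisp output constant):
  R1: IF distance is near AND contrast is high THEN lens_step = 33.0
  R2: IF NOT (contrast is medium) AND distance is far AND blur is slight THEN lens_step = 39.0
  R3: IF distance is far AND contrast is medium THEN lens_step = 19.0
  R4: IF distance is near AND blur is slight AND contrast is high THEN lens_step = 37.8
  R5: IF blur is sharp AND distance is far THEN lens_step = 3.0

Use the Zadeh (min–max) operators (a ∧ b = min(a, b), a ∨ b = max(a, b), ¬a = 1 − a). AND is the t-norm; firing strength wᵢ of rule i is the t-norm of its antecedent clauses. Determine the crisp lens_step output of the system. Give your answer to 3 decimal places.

29.130

R1 (z=33.0): near=0.89, high=0.47; AND[min(a, b)] → w = 0.47
R2 (z=39.0): ¬medium=1−0.05=0.95, far=0.23, slight=0.28; AND[min(a, b)] → w = 0.23
R3 (z=19.0): far=0.23, medium=0.05; AND[min(a, b)] → w = 0.05
R4 (z=37.8): near=0.89, slight=0.28, high=0.47; AND[min(a, b)] → w = 0.28
R5 (z=3.0): sharp=0.84, far=0.23; AND[min(a, b)] → w = 0.23
Weighted average = (0.47·33.0 + 0.23·39.0 + 0.05·19.0 + 0.28·37.8 + 0.23·3.0) / (0.47 + 0.23 + 0.05 + 0.28 + 0.23)
  = 36.7040 / 1.2600 = 29.130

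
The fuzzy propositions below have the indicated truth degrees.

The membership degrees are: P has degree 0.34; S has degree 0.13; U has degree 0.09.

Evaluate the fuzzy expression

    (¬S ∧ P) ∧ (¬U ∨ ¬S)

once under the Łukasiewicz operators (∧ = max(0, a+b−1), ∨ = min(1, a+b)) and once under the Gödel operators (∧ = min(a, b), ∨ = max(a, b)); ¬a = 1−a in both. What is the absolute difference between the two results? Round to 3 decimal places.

0.130

Under Łukasiewicz:
  ¬S = 1 − 0.13 = 0.87
  ¬S ∧ P = max(0, a+b−1) on (0.87, 0.34) = 0.21
  ¬U = 1 − 0.09 = 0.91
  ¬S = 1 − 0.13 = 0.87
  ¬U ∨ ¬S = min(1, a+b) on (0.91, 0.87) = 1.00
  (¬S ∧ P) ∧ (¬U ∨ ¬S) = max(0, a+b−1) on (0.21, 1.00) = 0.21
  → value = 0.2100
Under Gödel:
  ¬S = 1 − 0.13 = 0.87
  ¬S ∧ P = min(a, b) on (0.87, 0.34) = 0.34
  ¬U = 1 − 0.09 = 0.91
  ¬S = 1 − 0.13 = 0.87
  ¬U ∨ ¬S = max(a, b) on (0.91, 0.87) = 0.91
  (¬S ∧ P) ∧ (¬U ∨ ¬S) = min(a, b) on (0.34, 0.91) = 0.34
  → value = 0.3400
|0.2100 − 0.3400| = 0.130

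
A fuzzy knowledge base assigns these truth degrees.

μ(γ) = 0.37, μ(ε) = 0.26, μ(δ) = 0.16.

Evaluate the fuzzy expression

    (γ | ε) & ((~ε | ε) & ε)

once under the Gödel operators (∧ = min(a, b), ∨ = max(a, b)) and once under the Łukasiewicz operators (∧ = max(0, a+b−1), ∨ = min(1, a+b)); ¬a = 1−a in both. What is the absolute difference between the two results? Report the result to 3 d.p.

Under Gödel:
  γ | ε = max(a, b) on (0.37, 0.26) = 0.37
  ~ε = 1 − 0.26 = 0.74
  ~ε | ε = max(a, b) on (0.74, 0.26) = 0.74
  (~ε | ε) & ε = min(a, b) on (0.74, 0.26) = 0.26
  (γ | ε) & ((~ε | ε) & ε) = min(a, b) on (0.37, 0.26) = 0.26
  → value = 0.2600
Under Łukasiewicz:
  γ | ε = min(1, a+b) on (0.37, 0.26) = 0.63
  ~ε = 1 − 0.26 = 0.74
  ~ε | ε = min(1, a+b) on (0.74, 0.26) = 1.00
  (~ε | ε) & ε = max(0, a+b−1) on (1.00, 0.26) = 0.26
  (γ | ε) & ((~ε | ε) & ε) = max(0, a+b−1) on (0.63, 0.26) = 0.00
  → value = 0.0000
|0.2600 − 0.0000| = 0.260

0.260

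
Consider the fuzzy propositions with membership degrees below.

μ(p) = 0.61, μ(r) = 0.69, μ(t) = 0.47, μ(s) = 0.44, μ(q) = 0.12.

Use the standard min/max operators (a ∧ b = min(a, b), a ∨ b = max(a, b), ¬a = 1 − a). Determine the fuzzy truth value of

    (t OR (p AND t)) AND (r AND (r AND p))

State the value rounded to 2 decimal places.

0.47

p AND t = min(a, b) on (0.61, 0.47) = 0.47
t OR (p AND t) = max(a, b) on (0.47, 0.47) = 0.47
r AND p = min(a, b) on (0.69, 0.61) = 0.61
r AND (r AND p) = min(a, b) on (0.69, 0.61) = 0.61
(t OR (p AND t)) AND (r AND (r AND p)) = min(a, b) on (0.47, 0.61) = 0.47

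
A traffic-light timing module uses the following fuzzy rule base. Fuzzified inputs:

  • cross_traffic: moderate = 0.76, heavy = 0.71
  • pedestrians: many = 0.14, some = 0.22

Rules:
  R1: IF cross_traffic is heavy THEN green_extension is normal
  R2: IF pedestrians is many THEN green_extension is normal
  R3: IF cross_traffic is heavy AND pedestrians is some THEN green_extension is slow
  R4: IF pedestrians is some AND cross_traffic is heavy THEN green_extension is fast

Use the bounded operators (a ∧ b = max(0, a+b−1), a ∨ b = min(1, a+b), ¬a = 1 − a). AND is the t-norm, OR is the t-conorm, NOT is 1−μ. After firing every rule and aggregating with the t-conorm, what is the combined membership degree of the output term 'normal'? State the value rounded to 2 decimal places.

R1: heavy=0.71 → w = 0.71
R2: many=0.14 → w = 0.14
R3: heavy=0.71, some=0.22; AND[max(0, a+b−1)] → w = 0.00
R4: some=0.22, heavy=0.71; AND[max(0, a+b−1)] → w = 0.00
Rules with consequent 'normal': {R1, R2} → strengths 0.71, 0.14
Aggregate via t-conorm [min(1, a+b)]: 0.85

0.85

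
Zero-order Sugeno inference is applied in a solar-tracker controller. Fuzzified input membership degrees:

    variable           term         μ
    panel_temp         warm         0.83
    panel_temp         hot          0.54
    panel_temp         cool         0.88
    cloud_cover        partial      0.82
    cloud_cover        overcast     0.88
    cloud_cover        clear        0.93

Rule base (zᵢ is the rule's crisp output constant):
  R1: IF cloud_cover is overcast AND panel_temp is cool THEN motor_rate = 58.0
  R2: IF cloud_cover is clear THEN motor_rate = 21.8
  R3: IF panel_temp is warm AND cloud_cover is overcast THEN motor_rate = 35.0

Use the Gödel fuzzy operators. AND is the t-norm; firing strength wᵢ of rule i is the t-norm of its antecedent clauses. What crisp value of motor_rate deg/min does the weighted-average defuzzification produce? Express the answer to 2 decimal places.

R1 (z=58.0): overcast=0.88, cool=0.88; AND[min(a, b)] → w = 0.88
R2 (z=21.8): clear=0.93 → w = 0.93
R3 (z=35.0): warm=0.83, overcast=0.88; AND[min(a, b)] → w = 0.83
Weighted average = (0.88·58.0 + 0.93·21.8 + 0.83·35.0) / (0.88 + 0.93 + 0.83)
  = 100.3640 / 2.6400 = 38.02

38.02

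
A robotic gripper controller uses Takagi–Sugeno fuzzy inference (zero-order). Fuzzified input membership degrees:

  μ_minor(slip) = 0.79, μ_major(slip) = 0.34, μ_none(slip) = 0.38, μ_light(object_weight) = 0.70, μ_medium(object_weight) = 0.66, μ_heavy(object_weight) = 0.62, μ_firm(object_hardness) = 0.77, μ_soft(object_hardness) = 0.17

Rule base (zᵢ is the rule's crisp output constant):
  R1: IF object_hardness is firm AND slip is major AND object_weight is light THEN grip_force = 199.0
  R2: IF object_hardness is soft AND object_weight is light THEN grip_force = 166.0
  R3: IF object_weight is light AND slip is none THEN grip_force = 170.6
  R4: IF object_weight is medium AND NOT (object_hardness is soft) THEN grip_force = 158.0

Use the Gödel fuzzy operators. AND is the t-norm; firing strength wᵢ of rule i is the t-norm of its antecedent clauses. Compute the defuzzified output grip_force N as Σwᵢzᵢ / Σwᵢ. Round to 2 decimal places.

R1 (z=199.0): firm=0.77, major=0.34, light=0.70; AND[min(a, b)] → w = 0.34
R2 (z=166.0): soft=0.17, light=0.70; AND[min(a, b)] → w = 0.17
R3 (z=170.6): light=0.70, none=0.38; AND[min(a, b)] → w = 0.38
R4 (z=158.0): medium=0.66, ¬soft=1−0.17=0.83; AND[min(a, b)] → w = 0.66
Weighted average = (0.34·199.0 + 0.17·166.0 + 0.38·170.6 + 0.66·158.0) / (0.34 + 0.17 + 0.38 + 0.66)
  = 264.9880 / 1.5500 = 170.96

170.96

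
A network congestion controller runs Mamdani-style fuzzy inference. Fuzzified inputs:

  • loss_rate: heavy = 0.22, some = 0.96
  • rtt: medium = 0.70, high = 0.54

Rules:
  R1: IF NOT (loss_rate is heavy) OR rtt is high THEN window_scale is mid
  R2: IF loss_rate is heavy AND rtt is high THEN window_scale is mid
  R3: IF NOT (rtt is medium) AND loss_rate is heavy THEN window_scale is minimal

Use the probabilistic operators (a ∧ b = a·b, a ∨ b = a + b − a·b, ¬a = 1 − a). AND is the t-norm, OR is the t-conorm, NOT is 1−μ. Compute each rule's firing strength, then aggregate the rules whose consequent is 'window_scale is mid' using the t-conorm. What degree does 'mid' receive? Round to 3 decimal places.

0.911

R1: ¬heavy=1−0.22=0.78, high=0.54; OR[a + b − a·b] → w = 0.8988
R2: heavy=0.22, high=0.54; AND[a·b] → w = 0.1188
R3: ¬medium=1−0.70=0.30, heavy=0.22; AND[a·b] → w = 0.0660
Rules with consequent 'mid': {R1, R2} → strengths 0.8988, 0.1188
Aggregate via t-conorm [a + b − a·b]: 0.9108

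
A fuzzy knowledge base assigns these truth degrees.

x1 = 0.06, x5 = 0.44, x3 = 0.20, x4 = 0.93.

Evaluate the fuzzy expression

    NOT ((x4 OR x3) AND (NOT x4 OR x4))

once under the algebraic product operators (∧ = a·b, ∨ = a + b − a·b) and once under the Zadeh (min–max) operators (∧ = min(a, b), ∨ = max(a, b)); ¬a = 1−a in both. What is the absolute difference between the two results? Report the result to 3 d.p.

Under algebraic product:
  x4 OR x3 = a + b − a·b on (0.9300, 0.2000) = 0.9440
  NOT x4 = 1 − 0.9300 = 0.0700
  NOT x4 OR x4 = a + b − a·b on (0.0700, 0.9300) = 0.9349
  (x4 OR x3) AND (NOT x4 OR x4) = a·b on (0.9440, 0.9349) = 0.8825
  NOT ((x4 OR x3) AND (NOT x4 OR x4)) = 1 − 0.8825 = 0.1175
  → value = 0.1175
Under Zadeh (min–max):
  x4 OR x3 = max(a, b) on (0.93, 0.20) = 0.93
  NOT x4 = 1 − 0.93 = 0.07
  NOT x4 OR x4 = max(a, b) on (0.07, 0.93) = 0.93
  (x4 OR x3) AND (NOT x4 OR x4) = min(a, b) on (0.93, 0.93) = 0.93
  NOT ((x4 OR x3) AND (NOT x4 OR x4)) = 1 − 0.93 = 0.07
  → value = 0.0700
|0.1175 − 0.0700| = 0.047

0.047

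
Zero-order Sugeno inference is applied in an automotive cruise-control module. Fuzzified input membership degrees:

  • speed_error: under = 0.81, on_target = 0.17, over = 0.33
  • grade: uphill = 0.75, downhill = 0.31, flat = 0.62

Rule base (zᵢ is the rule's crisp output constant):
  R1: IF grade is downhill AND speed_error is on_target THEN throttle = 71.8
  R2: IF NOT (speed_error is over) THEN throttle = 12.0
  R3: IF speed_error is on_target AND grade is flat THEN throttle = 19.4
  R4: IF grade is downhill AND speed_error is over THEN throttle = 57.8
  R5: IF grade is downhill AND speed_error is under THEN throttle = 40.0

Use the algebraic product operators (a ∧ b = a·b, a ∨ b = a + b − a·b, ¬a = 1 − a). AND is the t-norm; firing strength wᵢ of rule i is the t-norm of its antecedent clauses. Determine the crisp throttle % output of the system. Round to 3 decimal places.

R1 (z=71.8): downhill=0.31, on_target=0.17; AND[a·b] → w = 0.0527
R2 (z=12.0): ¬over=1−0.33=0.67 → w = 0.6700
R3 (z=19.4): on_target=0.17, flat=0.62; AND[a·b] → w = 0.1054
R4 (z=57.8): downhill=0.31, over=0.33; AND[a·b] → w = 0.1023
R5 (z=40.0): downhill=0.31, under=0.81; AND[a·b] → w = 0.2511
Weighted average = (0.0527·71.8 + 0.6700·12.0 + 0.1054·19.4 + 0.1023·57.8 + 0.2511·40.0) / (0.0527 + 0.6700 + 0.1054 + 0.1023 + 0.2511)
  = 29.8256 / 1.1815 = 25.244

25.244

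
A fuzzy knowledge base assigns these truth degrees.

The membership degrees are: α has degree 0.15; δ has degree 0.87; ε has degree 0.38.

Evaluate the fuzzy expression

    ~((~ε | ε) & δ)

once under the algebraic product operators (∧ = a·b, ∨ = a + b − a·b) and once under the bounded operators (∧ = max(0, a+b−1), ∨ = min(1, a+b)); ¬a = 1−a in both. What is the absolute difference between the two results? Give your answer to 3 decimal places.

0.205

Under algebraic product:
  ~ε = 1 − 0.3800 = 0.6200
  ~ε | ε = a + b − a·b on (0.6200, 0.3800) = 0.7644
  (~ε | ε) & δ = a·b on (0.7644, 0.8700) = 0.6650
  ~((~ε | ε) & δ) = 1 − 0.6650 = 0.3350
  → value = 0.3350
Under bounded:
  ~ε = 1 − 0.38 = 0.62
  ~ε | ε = min(1, a+b) on (0.62, 0.38) = 1.00
  (~ε | ε) & δ = max(0, a+b−1) on (1.00, 0.87) = 0.87
  ~((~ε | ε) & δ) = 1 − 0.87 = 0.13
  → value = 0.1300
|0.3350 − 0.1300| = 0.205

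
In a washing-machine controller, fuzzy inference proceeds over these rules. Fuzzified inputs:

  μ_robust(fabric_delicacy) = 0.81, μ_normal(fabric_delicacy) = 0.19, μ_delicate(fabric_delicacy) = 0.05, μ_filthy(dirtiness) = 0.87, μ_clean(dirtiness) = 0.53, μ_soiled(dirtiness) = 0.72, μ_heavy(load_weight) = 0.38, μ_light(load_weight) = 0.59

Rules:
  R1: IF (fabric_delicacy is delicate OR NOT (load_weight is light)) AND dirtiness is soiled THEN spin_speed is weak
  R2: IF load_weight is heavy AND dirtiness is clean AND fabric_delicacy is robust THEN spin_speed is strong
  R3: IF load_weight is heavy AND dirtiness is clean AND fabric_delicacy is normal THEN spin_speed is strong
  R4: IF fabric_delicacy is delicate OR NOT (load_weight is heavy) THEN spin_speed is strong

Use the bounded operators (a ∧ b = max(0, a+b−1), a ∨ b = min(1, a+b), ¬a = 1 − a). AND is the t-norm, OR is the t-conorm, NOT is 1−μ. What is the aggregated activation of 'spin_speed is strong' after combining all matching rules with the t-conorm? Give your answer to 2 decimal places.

R1: (delicate=0.05 OR ¬light=1−0.59=0.41) = 0.46; AND[max(0, a+b−1)] with soiled=0.72 → w = 0.18
R2: heavy=0.38, clean=0.53, robust=0.81; AND[max(0, a+b−1)] → w = 0.00
R3: heavy=0.38, clean=0.53, normal=0.19; AND[max(0, a+b−1)] → w = 0.00
R4: delicate=0.05, ¬heavy=1−0.38=0.62; OR[min(1, a+b)] → w = 0.67
Rules with consequent 'strong': {R2, R3, R4} → strengths 0.00, 0.00, 0.67
Aggregate via t-conorm [min(1, a+b)]: 0.67

0.67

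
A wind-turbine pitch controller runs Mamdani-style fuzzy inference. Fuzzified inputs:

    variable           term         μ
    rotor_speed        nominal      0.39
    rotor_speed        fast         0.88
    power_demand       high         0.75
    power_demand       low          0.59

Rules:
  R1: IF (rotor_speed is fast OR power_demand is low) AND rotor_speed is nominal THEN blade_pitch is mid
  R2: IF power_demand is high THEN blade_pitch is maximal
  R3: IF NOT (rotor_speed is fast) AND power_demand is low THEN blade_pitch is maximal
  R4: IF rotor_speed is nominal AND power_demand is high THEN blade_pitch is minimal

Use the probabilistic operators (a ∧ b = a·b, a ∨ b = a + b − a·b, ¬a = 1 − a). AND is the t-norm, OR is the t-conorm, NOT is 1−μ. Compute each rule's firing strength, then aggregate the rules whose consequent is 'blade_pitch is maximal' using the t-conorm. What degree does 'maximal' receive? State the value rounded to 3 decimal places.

R1: (fast=0.88 OR low=0.59) = 0.9508; AND[a·b] with nominal=0.39 → w = 0.3708
R2: high=0.75 → w = 0.7500
R3: ¬fast=1−0.88=0.12, low=0.59; AND[a·b] → w = 0.0708
R4: nominal=0.39, high=0.75; AND[a·b] → w = 0.2925
Rules with consequent 'maximal': {R2, R3} → strengths 0.7500, 0.0708
Aggregate via t-conorm [a + b − a·b]: 0.7677

0.768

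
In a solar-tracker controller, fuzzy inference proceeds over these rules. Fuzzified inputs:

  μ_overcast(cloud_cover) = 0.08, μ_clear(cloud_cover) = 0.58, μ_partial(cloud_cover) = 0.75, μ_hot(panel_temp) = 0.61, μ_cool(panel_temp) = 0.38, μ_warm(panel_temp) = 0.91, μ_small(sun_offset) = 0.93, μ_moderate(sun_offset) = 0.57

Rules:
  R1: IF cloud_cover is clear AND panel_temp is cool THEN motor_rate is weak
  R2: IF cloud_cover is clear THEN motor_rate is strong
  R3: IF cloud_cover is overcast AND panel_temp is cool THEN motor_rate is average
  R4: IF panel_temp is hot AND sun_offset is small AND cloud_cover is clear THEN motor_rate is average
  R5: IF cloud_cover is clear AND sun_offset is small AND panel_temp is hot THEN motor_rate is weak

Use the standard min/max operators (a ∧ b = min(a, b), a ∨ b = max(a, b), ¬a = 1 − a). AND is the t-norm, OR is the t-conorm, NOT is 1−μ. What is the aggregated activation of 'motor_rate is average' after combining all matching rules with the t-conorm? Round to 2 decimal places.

0.58

R1: clear=0.58, cool=0.38; AND[min(a, b)] → w = 0.38
R2: clear=0.58 → w = 0.58
R3: overcast=0.08, cool=0.38; AND[min(a, b)] → w = 0.08
R4: hot=0.61, small=0.93, clear=0.58; AND[min(a, b)] → w = 0.58
R5: clear=0.58, small=0.93, hot=0.61; AND[min(a, b)] → w = 0.58
Rules with consequent 'average': {R3, R4} → strengths 0.08, 0.58
Aggregate via t-conorm [max(a, b)]: 0.58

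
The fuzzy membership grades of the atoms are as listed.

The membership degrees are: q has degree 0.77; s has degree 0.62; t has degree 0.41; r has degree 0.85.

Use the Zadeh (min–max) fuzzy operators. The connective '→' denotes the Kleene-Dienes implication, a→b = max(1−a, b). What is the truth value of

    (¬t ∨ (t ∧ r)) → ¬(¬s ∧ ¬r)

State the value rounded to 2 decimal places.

0.85

¬t = 1 − 0.41 = 0.59
t ∧ r = min(a, b) on (0.41, 0.85) = 0.41
¬t ∨ (t ∧ r) = max(a, b) on (0.59, 0.41) = 0.59
¬s = 1 − 0.62 = 0.38
¬r = 1 − 0.85 = 0.15
¬s ∧ ¬r = min(a, b) on (0.38, 0.15) = 0.15
¬(¬s ∧ ¬r) = 1 − 0.15 = 0.85
(¬t ∨ (t ∧ r)) → ¬(¬s ∧ ¬r)  [Kleene-Dienes: max(1−a, b)] with a=0.59, b=0.85 → 0.85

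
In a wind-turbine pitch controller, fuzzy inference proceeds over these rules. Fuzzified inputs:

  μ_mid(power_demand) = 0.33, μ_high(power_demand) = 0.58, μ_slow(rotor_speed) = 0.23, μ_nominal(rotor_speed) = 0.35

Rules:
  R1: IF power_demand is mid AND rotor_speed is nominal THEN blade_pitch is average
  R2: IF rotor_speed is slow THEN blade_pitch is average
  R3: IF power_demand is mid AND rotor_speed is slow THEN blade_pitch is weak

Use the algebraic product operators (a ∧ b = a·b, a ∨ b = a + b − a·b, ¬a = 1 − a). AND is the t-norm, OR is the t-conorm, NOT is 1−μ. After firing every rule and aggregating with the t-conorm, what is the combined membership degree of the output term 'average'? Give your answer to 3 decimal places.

0.319

R1: mid=0.33, nominal=0.35; AND[a·b] → w = 0.1155
R2: slow=0.23 → w = 0.2300
R3: mid=0.33, slow=0.23; AND[a·b] → w = 0.0759
Rules with consequent 'average': {R1, R2} → strengths 0.1155, 0.2300
Aggregate via t-conorm [a + b − a·b]: 0.3189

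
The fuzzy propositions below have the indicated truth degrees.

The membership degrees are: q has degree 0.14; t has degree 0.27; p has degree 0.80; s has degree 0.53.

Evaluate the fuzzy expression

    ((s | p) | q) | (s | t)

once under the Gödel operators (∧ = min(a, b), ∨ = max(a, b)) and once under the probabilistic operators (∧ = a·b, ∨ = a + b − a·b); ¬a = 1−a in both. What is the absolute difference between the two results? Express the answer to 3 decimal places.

Under Gödel:
  s | p = max(a, b) on (0.53, 0.80) = 0.80
  (s | p) | q = max(a, b) on (0.80, 0.14) = 0.80
  s | t = max(a, b) on (0.53, 0.27) = 0.53
  ((s | p) | q) | (s | t) = max(a, b) on (0.80, 0.53) = 0.80
  → value = 0.8000
Under probabilistic:
  s | p = a + b − a·b on (0.5300, 0.8000) = 0.9060
  (s | p) | q = a + b − a·b on (0.9060, 0.1400) = 0.9192
  s | t = a + b − a·b on (0.5300, 0.2700) = 0.6569
  ((s | p) | q) | (s | t) = a + b − a·b on (0.9192, 0.6569) = 0.9723
  → value = 0.9723
|0.8000 − 0.9723| = 0.172

0.172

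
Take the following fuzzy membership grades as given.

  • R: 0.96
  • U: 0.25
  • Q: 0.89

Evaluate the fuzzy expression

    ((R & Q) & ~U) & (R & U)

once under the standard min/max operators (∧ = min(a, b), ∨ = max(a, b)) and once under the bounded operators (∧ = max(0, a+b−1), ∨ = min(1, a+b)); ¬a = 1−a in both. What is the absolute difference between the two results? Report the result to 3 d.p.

0.250

Under standard min/max:
  R & Q = min(a, b) on (0.96, 0.89) = 0.89
  ~U = 1 − 0.25 = 0.75
  (R & Q) & ~U = min(a, b) on (0.89, 0.75) = 0.75
  R & U = min(a, b) on (0.96, 0.25) = 0.25
  ((R & Q) & ~U) & (R & U) = min(a, b) on (0.75, 0.25) = 0.25
  → value = 0.2500
Under bounded:
  R & Q = max(0, a+b−1) on (0.96, 0.89) = 0.85
  ~U = 1 − 0.25 = 0.75
  (R & Q) & ~U = max(0, a+b−1) on (0.85, 0.75) = 0.60
  R & U = max(0, a+b−1) on (0.96, 0.25) = 0.21
  ((R & Q) & ~U) & (R & U) = max(0, a+b−1) on (0.60, 0.21) = 0.00
  → value = 0.0000
|0.2500 − 0.0000| = 0.250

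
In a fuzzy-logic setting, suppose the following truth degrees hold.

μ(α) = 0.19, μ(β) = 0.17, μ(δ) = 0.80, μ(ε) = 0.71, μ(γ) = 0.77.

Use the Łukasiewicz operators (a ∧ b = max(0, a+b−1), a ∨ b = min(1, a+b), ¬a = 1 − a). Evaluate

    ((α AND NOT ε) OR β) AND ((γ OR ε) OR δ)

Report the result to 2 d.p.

0.17

NOT ε = 1 − 0.71 = 0.29
α AND NOT ε = max(0, a+b−1) on (0.19, 0.29) = 0.00
(α AND NOT ε) OR β = min(1, a+b) on (0.00, 0.17) = 0.17
γ OR ε = min(1, a+b) on (0.77, 0.71) = 1.00
(γ OR ε) OR δ = min(1, a+b) on (1.00, 0.80) = 1.00
((α AND NOT ε) OR β) AND ((γ OR ε) OR δ) = max(0, a+b−1) on (0.17, 1.00) = 0.17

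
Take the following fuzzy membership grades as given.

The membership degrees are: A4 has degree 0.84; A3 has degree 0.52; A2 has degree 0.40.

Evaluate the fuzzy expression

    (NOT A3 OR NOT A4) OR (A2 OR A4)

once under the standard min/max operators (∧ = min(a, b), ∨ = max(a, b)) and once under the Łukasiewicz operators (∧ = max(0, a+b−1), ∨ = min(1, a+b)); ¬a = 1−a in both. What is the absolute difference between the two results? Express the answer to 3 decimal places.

0.160

Under standard min/max:
  NOT A3 = 1 − 0.52 = 0.48
  NOT A4 = 1 − 0.84 = 0.16
  NOT A3 OR NOT A4 = max(a, b) on (0.48, 0.16) = 0.48
  A2 OR A4 = max(a, b) on (0.40, 0.84) = 0.84
  (NOT A3 OR NOT A4) OR (A2 OR A4) = max(a, b) on (0.48, 0.84) = 0.84
  → value = 0.8400
Under Łukasiewicz:
  NOT A3 = 1 − 0.52 = 0.48
  NOT A4 = 1 − 0.84 = 0.16
  NOT A3 OR NOT A4 = min(1, a+b) on (0.48, 0.16) = 0.64
  A2 OR A4 = min(1, a+b) on (0.40, 0.84) = 1.00
  (NOT A3 OR NOT A4) OR (A2 OR A4) = min(1, a+b) on (0.64, 1.00) = 1.00
  → value = 1.0000
|0.8400 − 1.0000| = 0.160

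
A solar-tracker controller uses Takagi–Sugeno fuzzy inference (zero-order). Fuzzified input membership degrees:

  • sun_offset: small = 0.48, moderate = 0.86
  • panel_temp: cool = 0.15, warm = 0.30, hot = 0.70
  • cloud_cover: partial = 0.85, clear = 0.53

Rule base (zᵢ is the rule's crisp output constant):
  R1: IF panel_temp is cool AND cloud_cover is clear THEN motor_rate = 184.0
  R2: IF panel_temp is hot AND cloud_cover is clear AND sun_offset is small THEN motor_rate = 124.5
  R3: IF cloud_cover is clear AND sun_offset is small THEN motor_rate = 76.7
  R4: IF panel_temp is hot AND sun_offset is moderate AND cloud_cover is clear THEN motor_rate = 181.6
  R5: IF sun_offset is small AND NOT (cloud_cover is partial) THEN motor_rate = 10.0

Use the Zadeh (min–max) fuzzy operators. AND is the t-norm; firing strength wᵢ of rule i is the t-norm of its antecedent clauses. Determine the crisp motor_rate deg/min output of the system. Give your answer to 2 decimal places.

R1 (z=184.0): cool=0.15, clear=0.53; AND[min(a, b)] → w = 0.15
R2 (z=124.5): hot=0.70, clear=0.53, small=0.48; AND[min(a, b)] → w = 0.48
R3 (z=76.7): clear=0.53, small=0.48; AND[min(a, b)] → w = 0.48
R4 (z=181.6): hot=0.70, moderate=0.86, clear=0.53; AND[min(a, b)] → w = 0.53
R5 (z=10.0): small=0.48, ¬partial=1−0.85=0.15; AND[min(a, b)] → w = 0.15
Weighted average = (0.15·184.0 + 0.48·124.5 + 0.48·76.7 + 0.53·181.6 + 0.15·10.0) / (0.15 + 0.48 + 0.48 + 0.53 + 0.15)
  = 221.9240 / 1.7900 = 123.98

123.98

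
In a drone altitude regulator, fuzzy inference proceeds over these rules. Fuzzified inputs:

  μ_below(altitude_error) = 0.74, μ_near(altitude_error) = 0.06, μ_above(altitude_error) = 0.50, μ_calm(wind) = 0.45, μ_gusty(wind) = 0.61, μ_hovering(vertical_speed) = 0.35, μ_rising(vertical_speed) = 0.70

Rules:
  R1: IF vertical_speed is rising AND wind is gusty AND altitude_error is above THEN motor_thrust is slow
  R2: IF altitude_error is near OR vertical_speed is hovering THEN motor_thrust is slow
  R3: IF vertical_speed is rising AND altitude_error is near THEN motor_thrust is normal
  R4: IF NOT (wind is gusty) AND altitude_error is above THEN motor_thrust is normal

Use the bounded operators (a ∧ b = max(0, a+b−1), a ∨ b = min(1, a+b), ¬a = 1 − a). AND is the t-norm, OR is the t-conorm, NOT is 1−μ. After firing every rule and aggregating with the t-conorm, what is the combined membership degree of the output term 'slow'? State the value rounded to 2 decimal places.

R1: rising=0.70, gusty=0.61, above=0.50; AND[max(0, a+b−1)] → w = 0.00
R2: near=0.06, hovering=0.35; OR[min(1, a+b)] → w = 0.41
R3: rising=0.70, near=0.06; AND[max(0, a+b−1)] → w = 0.00
R4: ¬gusty=1−0.61=0.39, above=0.50; AND[max(0, a+b−1)] → w = 0.00
Rules with consequent 'slow': {R1, R2} → strengths 0.00, 0.41
Aggregate via t-conorm [min(1, a+b)]: 0.41

0.41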